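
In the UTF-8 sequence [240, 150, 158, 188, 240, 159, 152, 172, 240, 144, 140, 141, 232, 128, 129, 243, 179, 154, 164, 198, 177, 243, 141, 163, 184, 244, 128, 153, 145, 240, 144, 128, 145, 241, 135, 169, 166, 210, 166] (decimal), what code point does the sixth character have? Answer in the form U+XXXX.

Offset 0: leading byte 0xF0 = 11110000 → 4-byte char #1 = F0 96 9E BC.
Offset 4: leading byte 0xF0 = 11110000 → 4-byte char #2 = F0 9F 98 AC.
Offset 8: leading byte 0xF0 = 11110000 → 4-byte char #3 = F0 90 8C 8D.
Offset 12: leading byte 0xE8 = 11101000 → 3-byte char #4 = E8 80 81.
Offset 15: leading byte 0xF3 = 11110011 → 4-byte char #5 = F3 B3 9A A4.
Offset 19: leading byte 0xC6 = 11000110 → 2-byte char #6 = C6 B1.
Leading byte 0xC6 = 11000110 matches 110xxxxx → 2-byte sequence.
Byte 1: 0xC6 = 11000110, payload 00110 (5 bits).
Byte 2: 0xB1 = 10110001 (10xxxxxx ✓), payload 110001.
Concatenate: 00110110001 = 0x1B1 (11 bits → U+01B1).

U+01B1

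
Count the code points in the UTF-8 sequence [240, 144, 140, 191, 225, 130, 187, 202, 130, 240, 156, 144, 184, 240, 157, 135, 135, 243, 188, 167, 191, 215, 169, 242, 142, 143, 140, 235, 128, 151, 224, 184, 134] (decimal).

Byte at offset 0: 0xF0 = 11110000 → 4-byte char (#1). Advance 4.
Byte at offset 4: 0xE1 = 11100001 → 3-byte char (#2). Advance 3.
Byte at offset 7: 0xCA = 11001010 → 2-byte char (#3). Advance 2.
Byte at offset 9: 0xF0 = 11110000 → 4-byte char (#4). Advance 4.
Byte at offset 13: 0xF0 = 11110000 → 4-byte char (#5). Advance 4.
Byte at offset 17: 0xF3 = 11110011 → 4-byte char (#6). Advance 4.
Byte at offset 21: 0xD7 = 11010111 → 2-byte char (#7). Advance 2.
Byte at offset 23: 0xF2 = 11110010 → 4-byte char (#8). Advance 4.
Byte at offset 27: 0xEB = 11101011 → 3-byte char (#9). Advance 3.
Byte at offset 30: 0xE0 = 11100000 → 3-byte char (#10). Advance 3.
Reached end at offset 33 after 10 code points.

10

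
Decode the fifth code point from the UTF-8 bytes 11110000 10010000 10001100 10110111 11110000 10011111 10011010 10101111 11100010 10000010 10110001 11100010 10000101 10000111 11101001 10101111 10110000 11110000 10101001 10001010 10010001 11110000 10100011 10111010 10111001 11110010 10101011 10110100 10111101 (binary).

Offset 0: leading byte 0xF0 = 11110000 → 4-byte char #1 = F0 90 8C B7.
Offset 4: leading byte 0xF0 = 11110000 → 4-byte char #2 = F0 9F 9A AF.
Offset 8: leading byte 0xE2 = 11100010 → 3-byte char #3 = E2 82 B1.
Offset 11: leading byte 0xE2 = 11100010 → 3-byte char #4 = E2 85 87.
Offset 14: leading byte 0xE9 = 11101001 → 3-byte char #5 = E9 AF B0.
Leading byte 0xE9 = 11101001 matches 1110xxxx → 3-byte sequence.
Byte 1: 0xE9 = 11101001, payload 1001 (4 bits).
Byte 2: 0xAF = 10101111 (10xxxxxx ✓), payload 101111.
Byte 3: 0xB0 = 10110000 (10xxxxxx ✓), payload 110000.
Concatenate: 1001101111110000 = 0x9BF0 (16 bits → U+9BF0).

U+9BF0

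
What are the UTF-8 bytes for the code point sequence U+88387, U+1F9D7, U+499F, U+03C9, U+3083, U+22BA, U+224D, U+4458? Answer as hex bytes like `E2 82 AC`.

U+88387: 4-byte form → F2 88 8E 87.
U+1F9D7: 4-byte form → F0 9F A7 97.
U+499F: 3-byte form → E4 A6 9F.
U+03C9: 2-byte form → CF 89.
U+3083: 3-byte form → E3 82 83.
U+22BA: 3-byte form → E2 8A BA.
U+224D: 3-byte form → E2 89 8D.
U+4458: 3-byte form → E4 91 98.
Concatenated (25 bytes): F2 88 8E 87 F0 9F A7 97 E4 A6 9F CF 89 E3 82 83 E2 8A BA E2 89 8D E4 91 98.

F2 88 8E 87 F0 9F A7 97 E4 A6 9F CF 89 E3 82 83 E2 8A BA E2 89 8D E4 91 98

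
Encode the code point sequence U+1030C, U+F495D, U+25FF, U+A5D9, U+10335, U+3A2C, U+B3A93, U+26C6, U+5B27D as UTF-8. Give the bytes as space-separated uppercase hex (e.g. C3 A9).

U+1030C: 4-byte form → F0 90 8C 8C.
U+F495D: 4-byte form → F3 B4 A5 9D.
U+25FF: 3-byte form → E2 97 BF.
U+A5D9: 3-byte form → EA 97 99.
U+10335: 4-byte form → F0 90 8C B5.
U+3A2C: 3-byte form → E3 A8 AC.
U+B3A93: 4-byte form → F2 B3 AA 93.
U+26C6: 3-byte form → E2 9B 86.
U+5B27D: 4-byte form → F1 9B 89 BD.
Concatenated (32 bytes): F0 90 8C 8C F3 B4 A5 9D E2 97 BF EA 97 99 F0 90 8C B5 E3 A8 AC F2 B3 AA 93 E2 9B 86 F1 9B 89 BD.

F0 90 8C 8C F3 B4 A5 9D E2 97 BF EA 97 99 F0 90 8C B5 E3 A8 AC F2 B3 AA 93 E2 9B 86 F1 9B 89 BD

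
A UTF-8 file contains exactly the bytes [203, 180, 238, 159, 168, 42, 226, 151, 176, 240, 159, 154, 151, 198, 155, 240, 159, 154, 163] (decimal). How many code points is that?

Byte at offset 0: 0xCB = 11001011 → 2-byte char (#1). Advance 2.
Byte at offset 2: 0xEE = 11101110 → 3-byte char (#2). Advance 3.
Byte at offset 5: 0x2A = 00101010 → 1-byte char (#3). Advance 1.
Byte at offset 6: 0xE2 = 11100010 → 3-byte char (#4). Advance 3.
Byte at offset 9: 0xF0 = 11110000 → 4-byte char (#5). Advance 4.
Byte at offset 13: 0xC6 = 11000110 → 2-byte char (#6). Advance 2.
Byte at offset 15: 0xF0 = 11110000 → 4-byte char (#7). Advance 4.
Reached end at offset 19 after 7 code points.

7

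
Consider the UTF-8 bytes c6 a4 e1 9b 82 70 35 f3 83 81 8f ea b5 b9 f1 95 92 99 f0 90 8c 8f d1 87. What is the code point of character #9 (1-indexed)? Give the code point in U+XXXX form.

Offset 0: leading byte 0xC6 = 11000110 → 2-byte char #1 = C6 A4.
Offset 2: leading byte 0xE1 = 11100001 → 3-byte char #2 = E1 9B 82.
Offset 5: leading byte 0x70 = 01110000 → 1-byte char #3 = 70.
Offset 6: leading byte 0x35 = 00110101 → 1-byte char #4 = 35.
Offset 7: leading byte 0xF3 = 11110011 → 4-byte char #5 = F3 83 81 8F.
Offset 11: leading byte 0xEA = 11101010 → 3-byte char #6 = EA B5 B9.
Offset 14: leading byte 0xF1 = 11110001 → 4-byte char #7 = F1 95 92 99.
Offset 18: leading byte 0xF0 = 11110000 → 4-byte char #8 = F0 90 8C 8F.
Offset 22: leading byte 0xD1 = 11010001 → 2-byte char #9 = D1 87.
Leading byte 0xD1 = 11010001 matches 110xxxxx → 2-byte sequence.
Byte 1: 0xD1 = 11010001, payload 10001 (5 bits).
Byte 2: 0x87 = 10000111 (10xxxxxx ✓), payload 000111.
Concatenate: 10001000111 = 0x447 (11 bits → U+0447).

U+0447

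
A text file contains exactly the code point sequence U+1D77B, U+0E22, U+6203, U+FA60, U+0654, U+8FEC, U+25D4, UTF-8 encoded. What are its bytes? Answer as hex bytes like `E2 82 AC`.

U+1D77B: 4-byte form → F0 9D 9D BB.
U+0E22: 3-byte form → E0 B8 A2.
U+6203: 3-byte form → E6 88 83.
U+FA60: 3-byte form → EF A9 A0.
U+0654: 2-byte form → D9 94.
U+8FEC: 3-byte form → E8 BF AC.
U+25D4: 3-byte form → E2 97 94.
Concatenated (21 bytes): F0 9D 9D BB E0 B8 A2 E6 88 83 EF A9 A0 D9 94 E8 BF AC E2 97 94.

F0 9D 9D BB E0 B8 A2 E6 88 83 EF A9 A0 D9 94 E8 BF AC E2 97 94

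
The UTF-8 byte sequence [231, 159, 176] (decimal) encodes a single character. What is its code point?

U+77F0

Leading byte 0xE7 = 11100111 matches 1110xxxx → 3-byte sequence.
Byte 1: 0xE7 = 11100111, payload 0111 (4 bits).
Byte 2: 0x9F = 10011111 (10xxxxxx ✓), payload 011111.
Byte 3: 0xB0 = 10110000 (10xxxxxx ✓), payload 110000.
Concatenate: 0111011111110000 = 0x77F0 (16 bits → U+77F0).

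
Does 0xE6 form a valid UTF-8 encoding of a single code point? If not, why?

Leading byte 0xE6 = 11100110 → 3-byte form, but only 1 byte is present.

invalid (sequence truncated)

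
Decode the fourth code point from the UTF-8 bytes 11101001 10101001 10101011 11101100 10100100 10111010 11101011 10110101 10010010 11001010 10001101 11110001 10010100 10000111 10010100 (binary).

U+028D

Offset 0: leading byte 0xE9 = 11101001 → 3-byte char #1 = E9 A9 AB.
Offset 3: leading byte 0xEC = 11101100 → 3-byte char #2 = EC A4 BA.
Offset 6: leading byte 0xEB = 11101011 → 3-byte char #3 = EB B5 92.
Offset 9: leading byte 0xCA = 11001010 → 2-byte char #4 = CA 8D.
Leading byte 0xCA = 11001010 matches 110xxxxx → 2-byte sequence.
Byte 1: 0xCA = 11001010, payload 01010 (5 bits).
Byte 2: 0x8D = 10001101 (10xxxxxx ✓), payload 001101.
Concatenate: 01010001101 = 0x28D (11 bits → U+028D).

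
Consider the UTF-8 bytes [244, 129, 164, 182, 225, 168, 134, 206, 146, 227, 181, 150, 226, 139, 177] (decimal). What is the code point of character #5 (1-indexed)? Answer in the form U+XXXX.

Offset 0: leading byte 0xF4 = 11110100 → 4-byte char #1 = F4 81 A4 B6.
Offset 4: leading byte 0xE1 = 11100001 → 3-byte char #2 = E1 A8 86.
Offset 7: leading byte 0xCE = 11001110 → 2-byte char #3 = CE 92.
Offset 9: leading byte 0xE3 = 11100011 → 3-byte char #4 = E3 B5 96.
Offset 12: leading byte 0xE2 = 11100010 → 3-byte char #5 = E2 8B B1.
Leading byte 0xE2 = 11100010 matches 1110xxxx → 3-byte sequence.
Byte 1: 0xE2 = 11100010, payload 0010 (4 bits).
Byte 2: 0x8B = 10001011 (10xxxxxx ✓), payload 001011.
Byte 3: 0xB1 = 10110001 (10xxxxxx ✓), payload 110001.
Concatenate: 0010001011110001 = 0x22F1 (16 bits → U+22F1).

U+22F1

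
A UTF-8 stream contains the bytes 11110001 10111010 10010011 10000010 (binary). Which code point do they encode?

U+7A4C2

Leading byte 0xF1 = 11110001 matches 11110xxx → 4-byte sequence.
Byte 1: 0xF1 = 11110001, payload 001 (3 bits).
Byte 2: 0xBA = 10111010 (10xxxxxx ✓), payload 111010.
Byte 3: 0x93 = 10010011 (10xxxxxx ✓), payload 010011.
Byte 4: 0x82 = 10000010 (10xxxxxx ✓), payload 000010.
Concatenate: 001111010010011000010 = 0x7A4C2 (21 bits → U+7A4C2).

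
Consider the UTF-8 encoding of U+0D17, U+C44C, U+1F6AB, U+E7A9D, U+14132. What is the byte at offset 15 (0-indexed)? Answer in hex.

0x94

U+0D17 → 3-byte form E0 B4 97 at offsets 0–2.
U+C44C → 3-byte form EC 91 8C at offsets 3–5.
U+1F6AB → 4-byte form F0 9F 9A AB at offsets 6–9.
U+E7A9D → 4-byte form F3 A7 AA 9D at offsets 10–13.
U+14132 → 4-byte form F0 94 84 B2 at offsets 14–17.
Offset 15 falls in char 5's range; it's byte 2 of F0 94 84 B2 = 0x94.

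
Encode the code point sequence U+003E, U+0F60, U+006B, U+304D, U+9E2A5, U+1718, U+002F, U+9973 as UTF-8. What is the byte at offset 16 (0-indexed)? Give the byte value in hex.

U+003E → 1-byte form 3E at offsets 0–0.
U+0F60 → 3-byte form E0 BD A0 at offsets 1–3.
U+006B → 1-byte form 6B at offsets 4–4.
U+304D → 3-byte form E3 81 8D at offsets 5–7.
U+9E2A5 → 4-byte form F2 9E 8A A5 at offsets 8–11.
U+1718 → 3-byte form E1 9C 98 at offsets 12–14.
U+002F → 1-byte form 2F at offsets 15–15.
U+9973 → 3-byte form E9 A5 B3 at offsets 16–18.
Offset 16 falls in char 8's range; it's byte 1 of E9 A5 B3 = 0xE9.

0xE9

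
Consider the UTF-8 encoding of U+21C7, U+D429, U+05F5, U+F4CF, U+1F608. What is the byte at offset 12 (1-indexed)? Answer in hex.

1-indexed offset 12 is 0-indexed offset 11.
U+21C7 → 3-byte form E2 87 87 at offsets 0–2.
U+D429 → 3-byte form ED 90 A9 at offsets 3–5.
U+05F5 → 2-byte form D7 B5 at offsets 6–7.
U+F4CF → 3-byte form EF 93 8F at offsets 8–10.
U+1F608 → 4-byte form F0 9F 98 88 at offsets 11–14.
Offset 11 falls in char 5's range; it's byte 1 of F0 9F 98 88 = 0xF0.

0xF0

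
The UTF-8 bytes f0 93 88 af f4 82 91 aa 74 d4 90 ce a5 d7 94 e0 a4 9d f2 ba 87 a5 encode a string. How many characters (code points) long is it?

Byte at offset 0: 0xF0 = 11110000 → 4-byte char (#1). Advance 4.
Byte at offset 4: 0xF4 = 11110100 → 4-byte char (#2). Advance 4.
Byte at offset 8: 0x74 = 01110100 → 1-byte char (#3). Advance 1.
Byte at offset 9: 0xD4 = 11010100 → 2-byte char (#4). Advance 2.
Byte at offset 11: 0xCE = 11001110 → 2-byte char (#5). Advance 2.
Byte at offset 13: 0xD7 = 11010111 → 2-byte char (#6). Advance 2.
Byte at offset 15: 0xE0 = 11100000 → 3-byte char (#7). Advance 3.
Byte at offset 18: 0xF2 = 11110010 → 4-byte char (#8). Advance 4.
Reached end at offset 22 after 8 code points.

8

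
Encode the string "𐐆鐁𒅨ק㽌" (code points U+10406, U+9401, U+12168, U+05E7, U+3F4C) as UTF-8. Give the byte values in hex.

F0 90 90 86 E9 90 81 F0 92 85 A8 D7 A7 E3 BD 8C

U+10406: 4-byte form → F0 90 90 86.
U+9401: 3-byte form → E9 90 81.
U+12168: 4-byte form → F0 92 85 A8.
U+05E7: 2-byte form → D7 A7.
U+3F4C: 3-byte form → E3 BD 8C.
Concatenated (16 bytes): F0 90 90 86 E9 90 81 F0 92 85 A8 D7 A7 E3 BD 8C.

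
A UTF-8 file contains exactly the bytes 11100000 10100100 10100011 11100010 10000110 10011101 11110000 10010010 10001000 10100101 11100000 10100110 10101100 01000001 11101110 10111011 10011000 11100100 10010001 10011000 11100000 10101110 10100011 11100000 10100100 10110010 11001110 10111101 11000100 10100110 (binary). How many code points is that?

11

Byte at offset 0: 0xE0 = 11100000 → 3-byte char (#1). Advance 3.
Byte at offset 3: 0xE2 = 11100010 → 3-byte char (#2). Advance 3.
Byte at offset 6: 0xF0 = 11110000 → 4-byte char (#3). Advance 4.
Byte at offset 10: 0xE0 = 11100000 → 3-byte char (#4). Advance 3.
Byte at offset 13: 0x41 = 01000001 → 1-byte char (#5). Advance 1.
Byte at offset 14: 0xEE = 11101110 → 3-byte char (#6). Advance 3.
Byte at offset 17: 0xE4 = 11100100 → 3-byte char (#7). Advance 3.
Byte at offset 20: 0xE0 = 11100000 → 3-byte char (#8). Advance 3.
Byte at offset 23: 0xE0 = 11100000 → 3-byte char (#9). Advance 3.
Byte at offset 26: 0xCE = 11001110 → 2-byte char (#10). Advance 2.
Byte at offset 28: 0xC4 = 11000100 → 2-byte char (#11). Advance 2.
Reached end at offset 30 after 11 code points.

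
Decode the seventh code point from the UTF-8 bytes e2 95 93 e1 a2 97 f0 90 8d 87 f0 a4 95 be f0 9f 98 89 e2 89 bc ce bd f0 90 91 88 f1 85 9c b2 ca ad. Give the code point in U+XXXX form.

Offset 0: leading byte 0xE2 = 11100010 → 3-byte char #1 = E2 95 93.
Offset 3: leading byte 0xE1 = 11100001 → 3-byte char #2 = E1 A2 97.
Offset 6: leading byte 0xF0 = 11110000 → 4-byte char #3 = F0 90 8D 87.
Offset 10: leading byte 0xF0 = 11110000 → 4-byte char #4 = F0 A4 95 BE.
Offset 14: leading byte 0xF0 = 11110000 → 4-byte char #5 = F0 9F 98 89.
Offset 18: leading byte 0xE2 = 11100010 → 3-byte char #6 = E2 89 BC.
Offset 21: leading byte 0xCE = 11001110 → 2-byte char #7 = CE BD.
Leading byte 0xCE = 11001110 matches 110xxxxx → 2-byte sequence.
Byte 1: 0xCE = 11001110, payload 01110 (5 bits).
Byte 2: 0xBD = 10111101 (10xxxxxx ✓), payload 111101.
Concatenate: 01110111101 = 0x3BD (11 bits → U+03BD).

U+03BD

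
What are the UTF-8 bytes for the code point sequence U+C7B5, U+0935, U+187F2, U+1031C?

U+C7B5: 3-byte form → EC 9E B5.
U+0935: 3-byte form → E0 A4 B5.
U+187F2: 4-byte form → F0 98 9F B2.
U+1031C: 4-byte form → F0 90 8C 9C.
Concatenated (14 bytes): EC 9E B5 E0 A4 B5 F0 98 9F B2 F0 90 8C 9C.

EC 9E B5 E0 A4 B5 F0 98 9F B2 F0 90 8C 9C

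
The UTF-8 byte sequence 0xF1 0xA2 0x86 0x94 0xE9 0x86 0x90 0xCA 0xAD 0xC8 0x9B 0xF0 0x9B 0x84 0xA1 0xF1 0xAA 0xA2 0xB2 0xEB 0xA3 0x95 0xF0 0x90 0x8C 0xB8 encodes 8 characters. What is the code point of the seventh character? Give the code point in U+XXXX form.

Offset 0: leading byte 0xF1 = 11110001 → 4-byte char #1 = F1 A2 86 94.
Offset 4: leading byte 0xE9 = 11101001 → 3-byte char #2 = E9 86 90.
Offset 7: leading byte 0xCA = 11001010 → 2-byte char #3 = CA AD.
Offset 9: leading byte 0xC8 = 11001000 → 2-byte char #4 = C8 9B.
Offset 11: leading byte 0xF0 = 11110000 → 4-byte char #5 = F0 9B 84 A1.
Offset 15: leading byte 0xF1 = 11110001 → 4-byte char #6 = F1 AA A2 B2.
Offset 19: leading byte 0xEB = 11101011 → 3-byte char #7 = EB A3 95.
Leading byte 0xEB = 11101011 matches 1110xxxx → 3-byte sequence.
Byte 1: 0xEB = 11101011, payload 1011 (4 bits).
Byte 2: 0xA3 = 10100011 (10xxxxxx ✓), payload 100011.
Byte 3: 0x95 = 10010101 (10xxxxxx ✓), payload 010101.
Concatenate: 1011100011010101 = 0xB8D5 (16 bits → U+B8D5).

U+B8D5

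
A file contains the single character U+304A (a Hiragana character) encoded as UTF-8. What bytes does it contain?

E3 81 8A

U+304A = 0x304A = 12362 decimal. In range U+0800–U+FFFF → 3-byte form: 1110xxxx 10xxxxxx 10xxxxxx.
Binary (16 bits): 0011000001001010.
Split 4+6+6: 0011 | 000001 | 001010.
Byte 1: 11100011 = 0xE3.
Byte 2: 10000001 = 0x81.
Byte 3: 10001010 = 0x8A.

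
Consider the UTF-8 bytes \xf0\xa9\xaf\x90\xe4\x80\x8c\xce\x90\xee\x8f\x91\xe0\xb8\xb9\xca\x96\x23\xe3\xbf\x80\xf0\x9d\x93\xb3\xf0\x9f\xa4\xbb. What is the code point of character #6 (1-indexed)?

U+0296

Offset 0: leading byte 0xF0 = 11110000 → 4-byte char #1 = F0 A9 AF 90.
Offset 4: leading byte 0xE4 = 11100100 → 3-byte char #2 = E4 80 8C.
Offset 7: leading byte 0xCE = 11001110 → 2-byte char #3 = CE 90.
Offset 9: leading byte 0xEE = 11101110 → 3-byte char #4 = EE 8F 91.
Offset 12: leading byte 0xE0 = 11100000 → 3-byte char #5 = E0 B8 B9.
Offset 15: leading byte 0xCA = 11001010 → 2-byte char #6 = CA 96.
Leading byte 0xCA = 11001010 matches 110xxxxx → 2-byte sequence.
Byte 1: 0xCA = 11001010, payload 01010 (5 bits).
Byte 2: 0x96 = 10010110 (10xxxxxx ✓), payload 010110.
Concatenate: 01010010110 = 0x296 (11 bits → U+0296).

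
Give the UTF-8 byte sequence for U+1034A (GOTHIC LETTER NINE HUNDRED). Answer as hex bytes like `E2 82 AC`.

F0 90 8D 8A

U+1034A = 0x1034A = 66378 decimal. In range U+10000–U+10FFFF → 4-byte form: 11110xxx 10xxxxxx 10xxxxxx 10xxxxxx.
Binary (21 bits): 000010000001101001010.
Split 3+6+6+6: 000 | 010000 | 001101 | 001010.
Byte 1: 11110000 = 0xF0.
Byte 2: 10010000 = 0x90.
Byte 3: 10001101 = 0x8D.
Byte 4: 10001010 = 0x8A.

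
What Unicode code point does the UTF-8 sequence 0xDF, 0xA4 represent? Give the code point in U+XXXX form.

Leading byte 0xDF = 11011111 matches 110xxxxx → 2-byte sequence.
Byte 1: 0xDF = 11011111, payload 11111 (5 bits).
Byte 2: 0xA4 = 10100100 (10xxxxxx ✓), payload 100100.
Concatenate: 11111100100 = 0x7E4 (11 bits → U+07E4).

U+07E4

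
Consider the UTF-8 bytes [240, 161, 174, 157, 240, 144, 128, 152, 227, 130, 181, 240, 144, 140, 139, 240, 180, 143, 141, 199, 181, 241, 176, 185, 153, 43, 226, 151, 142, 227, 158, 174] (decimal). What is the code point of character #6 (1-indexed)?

U+01F5

Offset 0: leading byte 0xF0 = 11110000 → 4-byte char #1 = F0 A1 AE 9D.
Offset 4: leading byte 0xF0 = 11110000 → 4-byte char #2 = F0 90 80 98.
Offset 8: leading byte 0xE3 = 11100011 → 3-byte char #3 = E3 82 B5.
Offset 11: leading byte 0xF0 = 11110000 → 4-byte char #4 = F0 90 8C 8B.
Offset 15: leading byte 0xF0 = 11110000 → 4-byte char #5 = F0 B4 8F 8D.
Offset 19: leading byte 0xC7 = 11000111 → 2-byte char #6 = C7 B5.
Leading byte 0xC7 = 11000111 matches 110xxxxx → 2-byte sequence.
Byte 1: 0xC7 = 11000111, payload 00111 (5 bits).
Byte 2: 0xB5 = 10110101 (10xxxxxx ✓), payload 110101.
Concatenate: 00111110101 = 0x1F5 (11 bits → U+01F5).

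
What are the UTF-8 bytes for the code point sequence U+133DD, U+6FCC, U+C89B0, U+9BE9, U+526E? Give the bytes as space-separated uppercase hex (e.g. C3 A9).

F0 93 8F 9D E6 BF 8C F3 88 A6 B0 E9 AF A9 E5 89 AE

U+133DD: 4-byte form → F0 93 8F 9D.
U+6FCC: 3-byte form → E6 BF 8C.
U+C89B0: 4-byte form → F3 88 A6 B0.
U+9BE9: 3-byte form → E9 AF A9.
U+526E: 3-byte form → E5 89 AE.
Concatenated (17 bytes): F0 93 8F 9D E6 BF 8C F3 88 A6 B0 E9 AF A9 E5 89 AE.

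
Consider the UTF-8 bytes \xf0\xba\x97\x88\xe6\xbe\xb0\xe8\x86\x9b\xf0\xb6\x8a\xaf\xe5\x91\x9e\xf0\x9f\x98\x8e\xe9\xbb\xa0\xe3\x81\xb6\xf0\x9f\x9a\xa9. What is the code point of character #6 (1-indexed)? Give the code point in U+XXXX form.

U+1F60E

Offset 0: leading byte 0xF0 = 11110000 → 4-byte char #1 = F0 BA 97 88.
Offset 4: leading byte 0xE6 = 11100110 → 3-byte char #2 = E6 BE B0.
Offset 7: leading byte 0xE8 = 11101000 → 3-byte char #3 = E8 86 9B.
Offset 10: leading byte 0xF0 = 11110000 → 4-byte char #4 = F0 B6 8A AF.
Offset 14: leading byte 0xE5 = 11100101 → 3-byte char #5 = E5 91 9E.
Offset 17: leading byte 0xF0 = 11110000 → 4-byte char #6 = F0 9F 98 8E.
Leading byte 0xF0 = 11110000 matches 11110xxx → 4-byte sequence.
Byte 1: 0xF0 = 11110000, payload 000 (3 bits).
Byte 2: 0x9F = 10011111 (10xxxxxx ✓), payload 011111.
Byte 3: 0x98 = 10011000 (10xxxxxx ✓), payload 011000.
Byte 4: 0x8E = 10001110 (10xxxxxx ✓), payload 001110.
Concatenate: 000011111011000001110 = 0x1F60E (21 bits → U+1F60E).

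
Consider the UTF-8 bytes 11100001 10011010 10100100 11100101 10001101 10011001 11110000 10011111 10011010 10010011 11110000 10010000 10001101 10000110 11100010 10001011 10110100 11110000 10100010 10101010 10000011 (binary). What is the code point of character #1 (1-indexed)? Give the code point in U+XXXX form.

U+16A4

Offset 0: leading byte 0xE1 = 11100001 → 3-byte char #1 = E1 9A A4.
Leading byte 0xE1 = 11100001 matches 1110xxxx → 3-byte sequence.
Byte 1: 0xE1 = 11100001, payload 0001 (4 bits).
Byte 2: 0x9A = 10011010 (10xxxxxx ✓), payload 011010.
Byte 3: 0xA4 = 10100100 (10xxxxxx ✓), payload 100100.
Concatenate: 0001011010100100 = 0x16A4 (16 bits → U+16A4).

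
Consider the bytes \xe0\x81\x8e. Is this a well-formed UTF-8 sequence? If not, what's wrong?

invalid (overlong encoding)

Leading byte 0xE0 = 11100000 → 3-byte form.
Continuation bytes all match 10xxxxxx. Payload decodes to 0x4E.
But 0x4E < 0x800, the minimum for a 3-byte sequence — this is an overlong encoding.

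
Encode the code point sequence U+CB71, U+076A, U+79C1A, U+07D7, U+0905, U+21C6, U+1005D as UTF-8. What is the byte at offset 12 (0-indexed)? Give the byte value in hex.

0xA4

U+CB71 → 3-byte form EC AD B1 at offsets 0–2.
U+076A → 2-byte form DD AA at offsets 3–4.
U+79C1A → 4-byte form F1 B9 B0 9A at offsets 5–8.
U+07D7 → 2-byte form DF 97 at offsets 9–10.
U+0905 → 3-byte form E0 A4 85 at offsets 11–13.
Offset 12 falls in char 5's range; it's byte 2 of E0 A4 85 = 0xA4.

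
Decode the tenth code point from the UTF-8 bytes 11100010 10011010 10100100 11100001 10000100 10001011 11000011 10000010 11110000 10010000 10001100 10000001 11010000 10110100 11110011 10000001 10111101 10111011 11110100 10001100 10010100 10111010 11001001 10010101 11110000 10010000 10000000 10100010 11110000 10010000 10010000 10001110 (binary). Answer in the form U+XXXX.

Offset 0: leading byte 0xE2 = 11100010 → 3-byte char #1 = E2 9A A4.
Offset 3: leading byte 0xE1 = 11100001 → 3-byte char #2 = E1 84 8B.
Offset 6: leading byte 0xC3 = 11000011 → 2-byte char #3 = C3 82.
Offset 8: leading byte 0xF0 = 11110000 → 4-byte char #4 = F0 90 8C 81.
Offset 12: leading byte 0xD0 = 11010000 → 2-byte char #5 = D0 B4.
Offset 14: leading byte 0xF3 = 11110011 → 4-byte char #6 = F3 81 BD BB.
Offset 18: leading byte 0xF4 = 11110100 → 4-byte char #7 = F4 8C 94 BA.
Offset 22: leading byte 0xC9 = 11001001 → 2-byte char #8 = C9 95.
Offset 24: leading byte 0xF0 = 11110000 → 4-byte char #9 = F0 90 80 A2.
Offset 28: leading byte 0xF0 = 11110000 → 4-byte char #10 = F0 90 90 8E.
Leading byte 0xF0 = 11110000 matches 11110xxx → 4-byte sequence.
Byte 1: 0xF0 = 11110000, payload 000 (3 bits).
Byte 2: 0x90 = 10010000 (10xxxxxx ✓), payload 010000.
Byte 3: 0x90 = 10010000 (10xxxxxx ✓), payload 010000.
Byte 4: 0x8E = 10001110 (10xxxxxx ✓), payload 001110.
Concatenate: 000010000010000001110 = 0x1040E (21 bits → U+1040E).

U+1040E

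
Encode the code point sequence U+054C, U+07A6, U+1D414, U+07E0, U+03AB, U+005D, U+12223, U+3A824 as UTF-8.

U+054C: 2-byte form → D5 8C.
U+07A6: 2-byte form → DE A6.
U+1D414: 4-byte form → F0 9D 90 94.
U+07E0: 2-byte form → DF A0.
U+03AB: 2-byte form → CE AB.
U+005D: 1-byte form → 5D.
U+12223: 4-byte form → F0 92 88 A3.
U+3A824: 4-byte form → F0 BA A0 A4.
Concatenated (21 bytes): D5 8C DE A6 F0 9D 90 94 DF A0 CE AB 5D F0 92 88 A3 F0 BA A0 A4.

D5 8C DE A6 F0 9D 90 94 DF A0 CE AB 5D F0 92 88 A3 F0 BA A0 A4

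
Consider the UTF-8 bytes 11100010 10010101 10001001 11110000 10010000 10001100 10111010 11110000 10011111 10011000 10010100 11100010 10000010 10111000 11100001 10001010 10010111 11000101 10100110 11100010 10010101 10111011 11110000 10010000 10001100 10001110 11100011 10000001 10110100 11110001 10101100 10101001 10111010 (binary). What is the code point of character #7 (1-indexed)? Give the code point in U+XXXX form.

U+257B

Offset 0: leading byte 0xE2 = 11100010 → 3-byte char #1 = E2 95 89.
Offset 3: leading byte 0xF0 = 11110000 → 4-byte char #2 = F0 90 8C BA.
Offset 7: leading byte 0xF0 = 11110000 → 4-byte char #3 = F0 9F 98 94.
Offset 11: leading byte 0xE2 = 11100010 → 3-byte char #4 = E2 82 B8.
Offset 14: leading byte 0xE1 = 11100001 → 3-byte char #5 = E1 8A 97.
Offset 17: leading byte 0xC5 = 11000101 → 2-byte char #6 = C5 A6.
Offset 19: leading byte 0xE2 = 11100010 → 3-byte char #7 = E2 95 BB.
Leading byte 0xE2 = 11100010 matches 1110xxxx → 3-byte sequence.
Byte 1: 0xE2 = 11100010, payload 0010 (4 bits).
Byte 2: 0x95 = 10010101 (10xxxxxx ✓), payload 010101.
Byte 3: 0xBB = 10111011 (10xxxxxx ✓), payload 111011.
Concatenate: 0010010101111011 = 0x257B (16 bits → U+257B).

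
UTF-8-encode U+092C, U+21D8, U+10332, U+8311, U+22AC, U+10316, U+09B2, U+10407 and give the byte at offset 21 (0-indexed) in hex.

0xA6

U+092C → 3-byte form E0 A4 AC at offsets 0–2.
U+21D8 → 3-byte form E2 87 98 at offsets 3–5.
U+10332 → 4-byte form F0 90 8C B2 at offsets 6–9.
U+8311 → 3-byte form E8 8C 91 at offsets 10–12.
U+22AC → 3-byte form E2 8A AC at offsets 13–15.
U+10316 → 4-byte form F0 90 8C 96 at offsets 16–19.
U+09B2 → 3-byte form E0 A6 B2 at offsets 20–22.
Offset 21 falls in char 7's range; it's byte 2 of E0 A6 B2 = 0xA6.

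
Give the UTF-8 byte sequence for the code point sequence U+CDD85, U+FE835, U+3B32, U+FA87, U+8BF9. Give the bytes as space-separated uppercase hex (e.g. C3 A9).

U+CDD85: 4-byte form → F3 8D B6 85.
U+FE835: 4-byte form → F3 BE A0 B5.
U+3B32: 3-byte form → E3 AC B2.
U+FA87: 3-byte form → EF AA 87.
U+8BF9: 3-byte form → E8 AF B9.
Concatenated (17 bytes): F3 8D B6 85 F3 BE A0 B5 E3 AC B2 EF AA 87 E8 AF B9.

F3 8D B6 85 F3 BE A0 B5 E3 AC B2 EF AA 87 E8 AF B9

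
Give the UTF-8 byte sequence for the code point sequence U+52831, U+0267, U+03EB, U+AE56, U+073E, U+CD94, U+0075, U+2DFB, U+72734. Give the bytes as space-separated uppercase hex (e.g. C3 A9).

U+52831: 4-byte form → F1 92 A0 B1.
U+0267: 2-byte form → C9 A7.
U+03EB: 2-byte form → CF AB.
U+AE56: 3-byte form → EA B9 96.
U+073E: 2-byte form → DC BE.
U+CD94: 3-byte form → EC B6 94.
U+0075: 1-byte form → 75.
U+2DFB: 3-byte form → E2 B7 BB.
U+72734: 4-byte form → F1 B2 9C B4.
Concatenated (24 bytes): F1 92 A0 B1 C9 A7 CF AB EA B9 96 DC BE EC B6 94 75 E2 B7 BB F1 B2 9C B4.

F1 92 A0 B1 C9 A7 CF AB EA B9 96 DC BE EC B6 94 75 E2 B7 BB F1 B2 9C B4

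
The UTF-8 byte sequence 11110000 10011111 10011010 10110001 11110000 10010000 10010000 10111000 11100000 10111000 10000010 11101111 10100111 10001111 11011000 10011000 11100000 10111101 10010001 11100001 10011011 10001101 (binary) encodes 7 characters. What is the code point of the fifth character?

U+0618

Offset 0: leading byte 0xF0 = 11110000 → 4-byte char #1 = F0 9F 9A B1.
Offset 4: leading byte 0xF0 = 11110000 → 4-byte char #2 = F0 90 90 B8.
Offset 8: leading byte 0xE0 = 11100000 → 3-byte char #3 = E0 B8 82.
Offset 11: leading byte 0xEF = 11101111 → 3-byte char #4 = EF A7 8F.
Offset 14: leading byte 0xD8 = 11011000 → 2-byte char #5 = D8 98.
Leading byte 0xD8 = 11011000 matches 110xxxxx → 2-byte sequence.
Byte 1: 0xD8 = 11011000, payload 11000 (5 bits).
Byte 2: 0x98 = 10011000 (10xxxxxx ✓), payload 011000.
Concatenate: 11000011000 = 0x618 (11 bits → U+0618).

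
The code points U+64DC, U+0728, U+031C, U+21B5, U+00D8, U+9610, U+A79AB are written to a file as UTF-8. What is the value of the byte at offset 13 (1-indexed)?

1-indexed offset 13 is 0-indexed offset 12.
U+64DC → 3-byte form E6 93 9C at offsets 0–2.
U+0728 → 2-byte form DC A8 at offsets 3–4.
U+031C → 2-byte form CC 9C at offsets 5–6.
U+21B5 → 3-byte form E2 86 B5 at offsets 7–9.
U+00D8 → 2-byte form C3 98 at offsets 10–11.
U+9610 → 3-byte form E9 98 90 at offsets 12–14.
Offset 12 falls in char 6's range; it's byte 1 of E9 98 90 = 0xE9.

0xE9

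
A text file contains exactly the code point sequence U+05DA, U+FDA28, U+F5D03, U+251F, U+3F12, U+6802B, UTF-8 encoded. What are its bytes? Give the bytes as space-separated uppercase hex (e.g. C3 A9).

U+05DA: 2-byte form → D7 9A.
U+FDA28: 4-byte form → F3 BD A8 A8.
U+F5D03: 4-byte form → F3 B5 B4 83.
U+251F: 3-byte form → E2 94 9F.
U+3F12: 3-byte form → E3 BC 92.
U+6802B: 4-byte form → F1 A8 80 AB.
Concatenated (20 bytes): D7 9A F3 BD A8 A8 F3 B5 B4 83 E2 94 9F E3 BC 92 F1 A8 80 AB.

D7 9A F3 BD A8 A8 F3 B5 B4 83 E2 94 9F E3 BC 92 F1 A8 80 AB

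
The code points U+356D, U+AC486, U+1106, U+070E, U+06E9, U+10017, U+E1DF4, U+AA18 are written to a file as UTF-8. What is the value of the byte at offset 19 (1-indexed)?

1-indexed offset 19 is 0-indexed offset 18.
U+356D → 3-byte form E3 95 AD at offsets 0–2.
U+AC486 → 4-byte form F2 AC 92 86 at offsets 3–6.
U+1106 → 3-byte form E1 84 86 at offsets 7–9.
U+070E → 2-byte form DC 8E at offsets 10–11.
U+06E9 → 2-byte form DB A9 at offsets 12–13.
U+10017 → 4-byte form F0 90 80 97 at offsets 14–17.
U+E1DF4 → 4-byte form F3 A1 B7 B4 at offsets 18–21.
Offset 18 falls in char 7's range; it's byte 1 of F3 A1 B7 B4 = 0xF3.

0xF3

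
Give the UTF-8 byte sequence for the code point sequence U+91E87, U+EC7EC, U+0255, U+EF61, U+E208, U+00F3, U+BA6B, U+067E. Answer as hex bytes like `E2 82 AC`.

F2 91 BA 87 F3 AC 9F AC C9 95 EE BD A1 EE 88 88 C3 B3 EB A9 AB D9 BE

U+91E87: 4-byte form → F2 91 BA 87.
U+EC7EC: 4-byte form → F3 AC 9F AC.
U+0255: 2-byte form → C9 95.
U+EF61: 3-byte form → EE BD A1.
U+E208: 3-byte form → EE 88 88.
U+00F3: 2-byte form → C3 B3.
U+BA6B: 3-byte form → EB A9 AB.
U+067E: 2-byte form → D9 BE.
Concatenated (23 bytes): F2 91 BA 87 F3 AC 9F AC C9 95 EE BD A1 EE 88 88 C3 B3 EB A9 AB D9 BE.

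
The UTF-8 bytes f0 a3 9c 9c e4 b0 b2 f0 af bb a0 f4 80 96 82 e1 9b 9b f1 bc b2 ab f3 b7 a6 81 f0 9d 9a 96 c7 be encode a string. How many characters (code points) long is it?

9

Byte at offset 0: 0xF0 = 11110000 → 4-byte char (#1). Advance 4.
Byte at offset 4: 0xE4 = 11100100 → 3-byte char (#2). Advance 3.
Byte at offset 7: 0xF0 = 11110000 → 4-byte char (#3). Advance 4.
Byte at offset 11: 0xF4 = 11110100 → 4-byte char (#4). Advance 4.
Byte at offset 15: 0xE1 = 11100001 → 3-byte char (#5). Advance 3.
Byte at offset 18: 0xF1 = 11110001 → 4-byte char (#6). Advance 4.
Byte at offset 22: 0xF3 = 11110011 → 4-byte char (#7). Advance 4.
Byte at offset 26: 0xF0 = 11110000 → 4-byte char (#8). Advance 4.
Byte at offset 30: 0xC7 = 11000111 → 2-byte char (#9). Advance 2.
Reached end at offset 32 after 9 code points.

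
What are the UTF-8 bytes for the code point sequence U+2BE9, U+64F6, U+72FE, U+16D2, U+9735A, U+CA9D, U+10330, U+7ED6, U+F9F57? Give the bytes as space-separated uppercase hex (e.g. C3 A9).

U+2BE9: 3-byte form → E2 AF A9.
U+64F6: 3-byte form → E6 93 B6.
U+72FE: 3-byte form → E7 8B BE.
U+16D2: 3-byte form → E1 9B 92.
U+9735A: 4-byte form → F2 97 8D 9A.
U+CA9D: 3-byte form → EC AA 9D.
U+10330: 4-byte form → F0 90 8C B0.
U+7ED6: 3-byte form → E7 BB 96.
U+F9F57: 4-byte form → F3 B9 BD 97.
Concatenated (30 bytes): E2 AF A9 E6 93 B6 E7 8B BE E1 9B 92 F2 97 8D 9A EC AA 9D F0 90 8C B0 E7 BB 96 F3 B9 BD 97.

E2 AF A9 E6 93 B6 E7 8B BE E1 9B 92 F2 97 8D 9A EC AA 9D F0 90 8C B0 E7 BB 96 F3 B9 BD 97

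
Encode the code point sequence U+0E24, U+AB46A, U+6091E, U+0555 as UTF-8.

U+0E24: 3-byte form → E0 B8 A4.
U+AB46A: 4-byte form → F2 AB 91 AA.
U+6091E: 4-byte form → F1 A0 A4 9E.
U+0555: 2-byte form → D5 95.
Concatenated (13 bytes): E0 B8 A4 F2 AB 91 AA F1 A0 A4 9E D5 95.

E0 B8 A4 F2 AB 91 AA F1 A0 A4 9E D5 95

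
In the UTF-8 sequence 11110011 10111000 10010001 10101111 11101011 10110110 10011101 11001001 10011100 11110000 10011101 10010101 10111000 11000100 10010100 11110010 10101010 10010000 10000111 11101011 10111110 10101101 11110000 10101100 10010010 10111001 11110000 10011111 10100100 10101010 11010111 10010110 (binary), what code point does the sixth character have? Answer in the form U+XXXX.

U+AA407

Offset 0: leading byte 0xF3 = 11110011 → 4-byte char #1 = F3 B8 91 AF.
Offset 4: leading byte 0xEB = 11101011 → 3-byte char #2 = EB B6 9D.
Offset 7: leading byte 0xC9 = 11001001 → 2-byte char #3 = C9 9C.
Offset 9: leading byte 0xF0 = 11110000 → 4-byte char #4 = F0 9D 95 B8.
Offset 13: leading byte 0xC4 = 11000100 → 2-byte char #5 = C4 94.
Offset 15: leading byte 0xF2 = 11110010 → 4-byte char #6 = F2 AA 90 87.
Leading byte 0xF2 = 11110010 matches 11110xxx → 4-byte sequence.
Byte 1: 0xF2 = 11110010, payload 010 (3 bits).
Byte 2: 0xAA = 10101010 (10xxxxxx ✓), payload 101010.
Byte 3: 0x90 = 10010000 (10xxxxxx ✓), payload 010000.
Byte 4: 0x87 = 10000111 (10xxxxxx ✓), payload 000111.
Concatenate: 010101010010000000111 = 0xAA407 (21 bits → U+AA407).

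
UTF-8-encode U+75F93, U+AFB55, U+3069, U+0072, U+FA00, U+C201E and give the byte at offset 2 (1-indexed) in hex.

1-indexed offset 2 is 0-indexed offset 1.
U+75F93 → 4-byte form F1 B5 BE 93 at offsets 0–3.
Offset 1 falls in char 1's range; it's byte 2 of F1 B5 BE 93 = 0xB5.

0xB5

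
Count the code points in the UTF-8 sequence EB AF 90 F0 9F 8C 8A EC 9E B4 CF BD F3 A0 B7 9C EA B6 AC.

Byte at offset 0: 0xEB = 11101011 → 3-byte char (#1). Advance 3.
Byte at offset 3: 0xF0 = 11110000 → 4-byte char (#2). Advance 4.
Byte at offset 7: 0xEC = 11101100 → 3-byte char (#3). Advance 3.
Byte at offset 10: 0xCF = 11001111 → 2-byte char (#4). Advance 2.
Byte at offset 12: 0xF3 = 11110011 → 4-byte char (#5). Advance 4.
Byte at offset 16: 0xEA = 11101010 → 3-byte char (#6). Advance 3.
Reached end at offset 19 after 6 code points.

6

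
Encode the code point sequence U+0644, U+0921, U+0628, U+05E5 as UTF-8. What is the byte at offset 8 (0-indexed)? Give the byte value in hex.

0xA5

U+0644 → 2-byte form D9 84 at offsets 0–1.
U+0921 → 3-byte form E0 A4 A1 at offsets 2–4.
U+0628 → 2-byte form D8 A8 at offsets 5–6.
U+05E5 → 2-byte form D7 A5 at offsets 7–8.
Offset 8 falls in char 4's range; it's byte 2 of D7 A5 = 0xA5.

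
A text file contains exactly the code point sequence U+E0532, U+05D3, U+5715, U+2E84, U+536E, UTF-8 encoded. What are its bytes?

F3 A0 94 B2 D7 93 E5 9C 95 E2 BA 84 E5 8D AE

U+E0532: 4-byte form → F3 A0 94 B2.
U+05D3: 2-byte form → D7 93.
U+5715: 3-byte form → E5 9C 95.
U+2E84: 3-byte form → E2 BA 84.
U+536E: 3-byte form → E5 8D AE.
Concatenated (15 bytes): F3 A0 94 B2 D7 93 E5 9C 95 E2 BA 84 E5 8D AE.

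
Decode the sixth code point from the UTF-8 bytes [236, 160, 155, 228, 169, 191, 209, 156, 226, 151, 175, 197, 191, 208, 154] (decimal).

Offset 0: leading byte 0xEC = 11101100 → 3-byte char #1 = EC A0 9B.
Offset 3: leading byte 0xE4 = 11100100 → 3-byte char #2 = E4 A9 BF.
Offset 6: leading byte 0xD1 = 11010001 → 2-byte char #3 = D1 9C.
Offset 8: leading byte 0xE2 = 11100010 → 3-byte char #4 = E2 97 AF.
Offset 11: leading byte 0xC5 = 11000101 → 2-byte char #5 = C5 BF.
Offset 13: leading byte 0xD0 = 11010000 → 2-byte char #6 = D0 9A.
Leading byte 0xD0 = 11010000 matches 110xxxxx → 2-byte sequence.
Byte 1: 0xD0 = 11010000, payload 10000 (5 bits).
Byte 2: 0x9A = 10011010 (10xxxxxx ✓), payload 011010.
Concatenate: 10000011010 = 0x41A (11 bits → U+041A).

U+041A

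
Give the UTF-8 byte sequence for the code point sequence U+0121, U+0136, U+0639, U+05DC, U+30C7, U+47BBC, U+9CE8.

U+0121: 2-byte form → C4 A1.
U+0136: 2-byte form → C4 B6.
U+0639: 2-byte form → D8 B9.
U+05DC: 2-byte form → D7 9C.
U+30C7: 3-byte form → E3 83 87.
U+47BBC: 4-byte form → F1 87 AE BC.
U+9CE8: 3-byte form → E9 B3 A8.
Concatenated (18 bytes): C4 A1 C4 B6 D8 B9 D7 9C E3 83 87 F1 87 AE BC E9 B3 A8.

C4 A1 C4 B6 D8 B9 D7 9C E3 83 87 F1 87 AE BC E9 B3 A8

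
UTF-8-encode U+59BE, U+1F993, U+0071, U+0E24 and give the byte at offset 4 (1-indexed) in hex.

1-indexed offset 4 is 0-indexed offset 3.
U+59BE → 3-byte form E5 A6 BE at offsets 0–2.
U+1F993 → 4-byte form F0 9F A6 93 at offsets 3–6.
Offset 3 falls in char 2's range; it's byte 1 of F0 9F A6 93 = 0xF0.

0xF0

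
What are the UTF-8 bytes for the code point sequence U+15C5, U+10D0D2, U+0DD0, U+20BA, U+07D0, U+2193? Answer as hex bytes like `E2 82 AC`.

U+15C5: 3-byte form → E1 97 85.
U+10D0D2: 4-byte form → F4 8D 83 92.
U+0DD0: 3-byte form → E0 B7 90.
U+20BA: 3-byte form → E2 82 BA.
U+07D0: 2-byte form → DF 90.
U+2193: 3-byte form → E2 86 93.
Concatenated (18 bytes): E1 97 85 F4 8D 83 92 E0 B7 90 E2 82 BA DF 90 E2 86 93.

E1 97 85 F4 8D 83 92 E0 B7 90 E2 82 BA DF 90 E2 86 93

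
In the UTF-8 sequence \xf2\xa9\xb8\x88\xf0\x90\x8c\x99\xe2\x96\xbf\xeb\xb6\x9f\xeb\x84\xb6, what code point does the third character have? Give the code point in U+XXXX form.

U+25BF

Offset 0: leading byte 0xF2 = 11110010 → 4-byte char #1 = F2 A9 B8 88.
Offset 4: leading byte 0xF0 = 11110000 → 4-byte char #2 = F0 90 8C 99.
Offset 8: leading byte 0xE2 = 11100010 → 3-byte char #3 = E2 96 BF.
Leading byte 0xE2 = 11100010 matches 1110xxxx → 3-byte sequence.
Byte 1: 0xE2 = 11100010, payload 0010 (4 bits).
Byte 2: 0x96 = 10010110 (10xxxxxx ✓), payload 010110.
Byte 3: 0xBF = 10111111 (10xxxxxx ✓), payload 111111.
Concatenate: 0010010110111111 = 0x25BF (16 bits → U+25BF).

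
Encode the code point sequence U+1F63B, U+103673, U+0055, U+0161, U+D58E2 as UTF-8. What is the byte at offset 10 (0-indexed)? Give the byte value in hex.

U+1F63B → 4-byte form F0 9F 98 BB at offsets 0–3.
U+103673 → 4-byte form F4 83 99 B3 at offsets 4–7.
U+0055 → 1-byte form 55 at offsets 8–8.
U+0161 → 2-byte form C5 A1 at offsets 9–10.
Offset 10 falls in char 4's range; it's byte 2 of C5 A1 = 0xA1.

0xA1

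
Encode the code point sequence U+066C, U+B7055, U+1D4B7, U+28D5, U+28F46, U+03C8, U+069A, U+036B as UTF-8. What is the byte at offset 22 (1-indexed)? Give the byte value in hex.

1-indexed offset 22 is 0-indexed offset 21.
U+066C → 2-byte form D9 AC at offsets 0–1.
U+B7055 → 4-byte form F2 B7 81 95 at offsets 2–5.
U+1D4B7 → 4-byte form F0 9D 92 B7 at offsets 6–9.
U+28D5 → 3-byte form E2 A3 95 at offsets 10–12.
U+28F46 → 4-byte form F0 A8 BD 86 at offsets 13–16.
U+03C8 → 2-byte form CF 88 at offsets 17–18.
U+069A → 2-byte form DA 9A at offsets 19–20.
U+036B → 2-byte form CD AB at offsets 21–22.
Offset 21 falls in char 8's range; it's byte 1 of CD AB = 0xCD.

0xCD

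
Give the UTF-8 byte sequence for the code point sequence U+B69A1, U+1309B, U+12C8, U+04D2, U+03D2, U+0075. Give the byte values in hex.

U+B69A1: 4-byte form → F2 B6 A6 A1.
U+1309B: 4-byte form → F0 93 82 9B.
U+12C8: 3-byte form → E1 8B 88.
U+04D2: 2-byte form → D3 92.
U+03D2: 2-byte form → CF 92.
U+0075: 1-byte form → 75.
Concatenated (16 bytes): F2 B6 A6 A1 F0 93 82 9B E1 8B 88 D3 92 CF 92 75.

F2 B6 A6 A1 F0 93 82 9B E1 8B 88 D3 92 CF 92 75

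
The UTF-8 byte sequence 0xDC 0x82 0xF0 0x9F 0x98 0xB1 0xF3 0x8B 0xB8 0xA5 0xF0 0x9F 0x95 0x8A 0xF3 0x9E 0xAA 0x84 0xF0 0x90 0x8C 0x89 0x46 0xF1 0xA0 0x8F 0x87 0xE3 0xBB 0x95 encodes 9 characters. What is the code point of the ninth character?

U+3ED5

Offset 0: leading byte 0xDC = 11011100 → 2-byte char #1 = DC 82.
Offset 2: leading byte 0xF0 = 11110000 → 4-byte char #2 = F0 9F 98 B1.
Offset 6: leading byte 0xF3 = 11110011 → 4-byte char #3 = F3 8B B8 A5.
Offset 10: leading byte 0xF0 = 11110000 → 4-byte char #4 = F0 9F 95 8A.
Offset 14: leading byte 0xF3 = 11110011 → 4-byte char #5 = F3 9E AA 84.
Offset 18: leading byte 0xF0 = 11110000 → 4-byte char #6 = F0 90 8C 89.
Offset 22: leading byte 0x46 = 01000110 → 1-byte char #7 = 46.
Offset 23: leading byte 0xF1 = 11110001 → 4-byte char #8 = F1 A0 8F 87.
Offset 27: leading byte 0xE3 = 11100011 → 3-byte char #9 = E3 BB 95.
Leading byte 0xE3 = 11100011 matches 1110xxxx → 3-byte sequence.
Byte 1: 0xE3 = 11100011, payload 0011 (4 bits).
Byte 2: 0xBB = 10111011 (10xxxxxx ✓), payload 111011.
Byte 3: 0x95 = 10010101 (10xxxxxx ✓), payload 010101.
Concatenate: 0011111011010101 = 0x3ED5 (16 bits → U+3ED5).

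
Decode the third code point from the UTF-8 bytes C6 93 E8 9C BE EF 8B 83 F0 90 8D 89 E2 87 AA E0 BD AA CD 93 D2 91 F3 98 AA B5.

U+F2C3

Offset 0: leading byte 0xC6 = 11000110 → 2-byte char #1 = C6 93.
Offset 2: leading byte 0xE8 = 11101000 → 3-byte char #2 = E8 9C BE.
Offset 5: leading byte 0xEF = 11101111 → 3-byte char #3 = EF 8B 83.
Leading byte 0xEF = 11101111 matches 1110xxxx → 3-byte sequence.
Byte 1: 0xEF = 11101111, payload 1111 (4 bits).
Byte 2: 0x8B = 10001011 (10xxxxxx ✓), payload 001011.
Byte 3: 0x83 = 10000011 (10xxxxxx ✓), payload 000011.
Concatenate: 1111001011000011 = 0xF2C3 (16 bits → U+F2C3).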